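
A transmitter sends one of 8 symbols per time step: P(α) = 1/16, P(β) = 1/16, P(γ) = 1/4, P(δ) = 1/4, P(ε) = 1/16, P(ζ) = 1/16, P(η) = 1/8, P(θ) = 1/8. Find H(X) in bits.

Each probability is a power of 1/2, so log₂(1/p) is an integer.
H = Σ p·log₂(1/p) = 1/16·4 + 1/16·4 + 1/4·2 + 1/4·2 + 1/16·4 + 1/16·4 + 1/8·3 + 1/8·3 = 2.75 bits.

2.75 bits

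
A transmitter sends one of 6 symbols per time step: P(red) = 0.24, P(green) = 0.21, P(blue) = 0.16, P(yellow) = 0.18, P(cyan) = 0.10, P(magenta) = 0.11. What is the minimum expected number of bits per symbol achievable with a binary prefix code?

Repeatedly combine the two least-probable nodes; the expected code length is the sum of the merged weights.
merge 1/10 + 11/100 → 21/100
merge 4/25 + 9/50 → 17/50
merge 21/100 + 21/100 → 21/50
merge 6/25 + 17/50 → 29/50
merge 21/50 + 29/50 → 1
L = 21/100 + 17/50 + 21/50 + 29/50 + 1 = 51/20 = 2.55 bits/symbol.

2.55 bits/symbol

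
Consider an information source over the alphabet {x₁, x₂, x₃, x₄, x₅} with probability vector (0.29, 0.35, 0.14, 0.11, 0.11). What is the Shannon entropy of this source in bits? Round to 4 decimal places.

2.1457 bits

H = −Σ pᵢ log₂ pᵢ.
−0.29·log₂(0.29) = 0.5179
−0.35·log₂(0.35) = 0.5301
−0.14·log₂(0.14) = 0.3971
−0.11·log₂(0.11) = 0.3503
−0.11·log₂(0.11) = 0.3503
Sum ≈ 2.1457 → 2.1457 bits.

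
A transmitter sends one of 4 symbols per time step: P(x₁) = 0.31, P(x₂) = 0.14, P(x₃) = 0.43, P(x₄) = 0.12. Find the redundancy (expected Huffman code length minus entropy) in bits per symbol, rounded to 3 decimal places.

0.018 bits

Entropy H = −Σ p log₂ p ≈ 1.8115 bits.
Huffman merges: 3/25+7/50→13/50; 13/50+31/100→57/100; 43/100+57/100→1. L = 183/100 ≈ 1.8300.
L − H = 1.8300 − 1.8115 = 0.018 bits.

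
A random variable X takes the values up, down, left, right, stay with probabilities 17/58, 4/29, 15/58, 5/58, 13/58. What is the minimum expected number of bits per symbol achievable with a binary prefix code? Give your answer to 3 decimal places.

2.224 bits/symbol

Repeatedly combine the two least-probable nodes; the expected code length is the sum of the merged weights.
merge 5/58 + 4/29 → 13/58
merge 13/58 + 13/58 → 13/29
merge 15/58 + 17/58 → 16/29
merge 13/29 + 16/29 → 1
L = 13/58 + 13/29 + 16/29 + 1 = 129/58 ≈ 2.224 bits/symbol.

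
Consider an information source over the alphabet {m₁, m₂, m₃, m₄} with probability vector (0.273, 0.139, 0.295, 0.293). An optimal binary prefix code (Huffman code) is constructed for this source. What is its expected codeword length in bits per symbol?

2 bits/symbol

Repeatedly combine the two least-probable nodes; the expected code length is the sum of the merged weights.
merge 139/1000 + 273/1000 → 103/250
merge 293/1000 + 59/200 → 147/250
merge 103/250 + 147/250 → 1
L = 103/250 + 147/250 + 1 = 2 bits/symbol.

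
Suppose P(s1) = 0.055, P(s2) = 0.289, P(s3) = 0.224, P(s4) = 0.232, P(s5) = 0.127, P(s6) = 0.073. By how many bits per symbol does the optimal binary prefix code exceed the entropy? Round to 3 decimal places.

Entropy H = −Σ p log₂ p ≈ 2.3739 bits.
Huffman merges: 11/200+73/1000→16/125; 127/1000+16/125→51/200; 28/125+29/125→57/125; 51/200+289/1000→68/125; 57/125+68/125→1. L = 2383/1000 ≈ 2.3830.
L − H = 2.3830 − 2.3739 = 0.009 bits.

0.009 bits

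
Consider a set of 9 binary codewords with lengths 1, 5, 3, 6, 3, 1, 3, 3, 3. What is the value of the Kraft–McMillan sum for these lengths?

With common denominator 2^6 = 64: Σ 2^(−ℓᵢ) = 32/64 + 2/64 + 8/64 + 1/64 + 8/64 + 32/64 + 8/64 + 8/64 + 8/64 = 107/64 = 1.671875.

1.671875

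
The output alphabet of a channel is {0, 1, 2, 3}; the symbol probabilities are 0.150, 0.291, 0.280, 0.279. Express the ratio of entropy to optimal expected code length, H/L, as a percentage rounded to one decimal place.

97.8%

Entropy H = −Σ p log₂ p ≈ 1.9568 bits.
Huffman merges: 3/20+279/1000→429/1000; 7/25+291/1000→571/1000; 429/1000+571/1000→1. L = 2 ≈ 2.0000.
Efficiency = H/L = 1.9568/2.0000 = 97.8%.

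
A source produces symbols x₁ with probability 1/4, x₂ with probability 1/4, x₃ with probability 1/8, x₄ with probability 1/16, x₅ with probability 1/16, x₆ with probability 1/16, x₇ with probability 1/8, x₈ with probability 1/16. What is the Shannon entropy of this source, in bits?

2.75 bits

Each probability is a power of 1/2, so log₂(1/p) is an integer.
H = Σ p·log₂(1/p) = 1/4·2 + 1/4·2 + 1/8·3 + 1/16·4 + 1/16·4 + 1/16·4 + 1/8·3 + 1/16·4 = 2.75 bits.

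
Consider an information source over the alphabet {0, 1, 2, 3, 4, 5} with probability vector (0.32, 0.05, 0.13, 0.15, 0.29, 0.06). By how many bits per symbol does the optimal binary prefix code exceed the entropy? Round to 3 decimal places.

Entropy H = −Σ p log₂ p ≈ 2.2968 bits.
Huffman merges: 1/20+3/50→11/100; 11/100+13/100→6/25; 3/20+6/25→39/100; 29/100+8/25→61/100; 39/100+61/100→1. L = 47/20 ≈ 2.3500.
L − H = 2.3500 − 2.2968 = 0.053 bits.

0.053 bits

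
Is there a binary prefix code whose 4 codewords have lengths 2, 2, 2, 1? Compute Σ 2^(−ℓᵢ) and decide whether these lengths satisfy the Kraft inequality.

1.25; no

With common denominator 2^2 = 4: Σ 2^(−ℓᵢ) = 1/4 + 1/4 + 1/4 + 2/4 = 5/4 = 1.25.
Kraft's inequality requires Σ ≤ 1; here Σ = 1.25 > 1, so no such prefix code exists.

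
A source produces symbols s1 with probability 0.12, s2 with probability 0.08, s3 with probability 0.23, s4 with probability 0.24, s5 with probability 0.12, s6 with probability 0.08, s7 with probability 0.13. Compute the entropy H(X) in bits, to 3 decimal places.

2.682 bits

H = −Σ pᵢ log₂ pᵢ.
−0.12·log₂(0.12) = 0.3671
−0.08·log₂(0.08) = 0.2915
−0.23·log₂(0.23) = 0.4877
−0.24·log₂(0.24) = 0.4941
−0.12·log₂(0.12) = 0.3671
−0.08·log₂(0.08) = 0.2915
−0.13·log₂(0.13) = 0.3826
Sum ≈ 2.6816 → 2.682 bits.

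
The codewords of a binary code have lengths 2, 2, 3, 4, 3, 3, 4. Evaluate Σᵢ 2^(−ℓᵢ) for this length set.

With common denominator 2^4 = 16: Σ 2^(−ℓᵢ) = 4/16 + 4/16 + 2/16 + 1/16 + 2/16 + 2/16 + 1/16 = 16/16 = 1.

1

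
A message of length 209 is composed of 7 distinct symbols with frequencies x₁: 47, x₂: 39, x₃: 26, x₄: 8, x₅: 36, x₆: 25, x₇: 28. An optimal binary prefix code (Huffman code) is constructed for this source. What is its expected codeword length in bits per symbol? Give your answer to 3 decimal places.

Probabilities are the counts divided by 209.
Repeatedly combine the two least-probable nodes; the expected code length is the sum of the merged weights.
merge 8/209 + 25/209 → 3/19
merge 26/209 + 28/209 → 54/209
merge 3/19 + 36/209 → 69/209
merge 39/209 + 47/209 → 86/209
merge 54/209 + 69/209 → 123/209
merge 86/209 + 123/209 → 1
L = 3/19 + 54/209 + 69/209 + 86/209 + 123/209 + 1 = 574/209 ≈ 2.746 bits/symbol.

2.746 bits/symbol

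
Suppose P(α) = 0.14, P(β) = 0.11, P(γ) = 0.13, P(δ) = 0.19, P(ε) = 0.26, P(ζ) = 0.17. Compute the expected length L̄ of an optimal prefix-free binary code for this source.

2.55 bits/symbol

Repeatedly combine the two least-probable nodes; the expected code length is the sum of the merged weights.
merge 11/100 + 13/100 → 6/25
merge 7/50 + 17/100 → 31/100
merge 19/100 + 6/25 → 43/100
merge 13/50 + 31/100 → 57/100
merge 43/100 + 57/100 → 1
L = 6/25 + 31/100 + 43/100 + 57/100 + 1 = 51/20 = 2.55 bits/symbol.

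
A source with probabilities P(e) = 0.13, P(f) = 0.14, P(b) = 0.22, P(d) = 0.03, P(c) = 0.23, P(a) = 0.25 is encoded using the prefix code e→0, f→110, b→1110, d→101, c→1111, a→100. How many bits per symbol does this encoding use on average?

3.19 bits/symbol

L̄ = Σ pᵢ·ℓᵢ = 0.13·1 + 0.14·3 + 0.22·4 + 0.03·3 + 0.23·4 + 0.25·3 = 3.19 bits/symbol.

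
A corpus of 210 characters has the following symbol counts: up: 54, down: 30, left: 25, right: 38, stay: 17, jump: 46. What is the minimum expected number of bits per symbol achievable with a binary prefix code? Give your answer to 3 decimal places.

Probabilities are the counts divided by 210.
Repeatedly combine the two least-probable nodes; the expected code length is the sum of the merged weights.
merge 17/210 + 5/42 → 1/5
merge 1/7 + 19/105 → 34/105
merge 1/5 + 23/105 → 44/105
merge 9/35 + 34/105 → 61/105
merge 44/105 + 61/105 → 1
L = 1/5 + 34/105 + 44/105 + 61/105 + 1 = 53/21 ≈ 2.524 bits/symbol.

2.524 bits/symbol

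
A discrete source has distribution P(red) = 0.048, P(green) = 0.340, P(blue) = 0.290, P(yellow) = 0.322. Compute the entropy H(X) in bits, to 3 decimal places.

1.784 bits

H = −Σ pᵢ log₂ pᵢ.
−0.048·log₂(0.048) = 0.2103
−0.340·log₂(0.340) = 0.5292
−0.290·log₂(0.290) = 0.5179
−0.322·log₂(0.322) = 0.5264
Sum ≈ 1.7838 → 1.784 bits.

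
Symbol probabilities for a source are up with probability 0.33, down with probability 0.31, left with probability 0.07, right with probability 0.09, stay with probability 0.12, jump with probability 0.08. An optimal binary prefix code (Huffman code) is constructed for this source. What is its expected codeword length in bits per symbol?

Repeatedly combine the two least-probable nodes; the expected code length is the sum of the merged weights.
merge 7/100 + 2/25 → 3/20
merge 9/100 + 3/25 → 21/100
merge 3/20 + 21/100 → 9/25
merge 31/100 + 33/100 → 16/25
merge 9/25 + 16/25 → 1
L = 3/20 + 21/100 + 9/25 + 16/25 + 1 = 59/25 = 2.36 bits/symbol.

2.36 bits/symbol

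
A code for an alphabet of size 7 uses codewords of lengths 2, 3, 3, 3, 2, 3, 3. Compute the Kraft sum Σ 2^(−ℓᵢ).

With common denominator 2^3 = 8: Σ 2^(−ℓᵢ) = 2/8 + 1/8 + 1/8 + 1/8 + 2/8 + 1/8 + 1/8 = 9/8 = 1.125.

1.125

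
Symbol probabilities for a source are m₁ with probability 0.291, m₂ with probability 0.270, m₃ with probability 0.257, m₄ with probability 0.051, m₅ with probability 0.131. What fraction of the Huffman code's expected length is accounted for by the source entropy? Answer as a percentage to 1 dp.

97.9%

Entropy H = −Σ p log₂ p ≈ 2.1351 bits.
Huffman merges: 51/1000+131/1000→91/500; 91/500+257/1000→439/1000; 27/100+291/1000→561/1000; 439/1000+561/1000→1. L = 1091/500 ≈ 2.1820.
Efficiency = H/L = 2.1351/2.1820 = 97.9%.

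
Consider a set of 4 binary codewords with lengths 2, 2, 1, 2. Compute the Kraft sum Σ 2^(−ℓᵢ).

With common denominator 2^2 = 4: Σ 2^(−ℓᵢ) = 1/4 + 1/4 + 2/4 + 1/4 = 5/4 = 1.25.

1.25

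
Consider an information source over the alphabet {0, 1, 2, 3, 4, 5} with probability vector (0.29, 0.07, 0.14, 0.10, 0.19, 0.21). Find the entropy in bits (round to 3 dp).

2.444 bits

H = −Σ pᵢ log₂ pᵢ.
−0.29·log₂(0.29) = 0.5179
−0.07·log₂(0.07) = 0.2686
−0.14·log₂(0.14) = 0.3971
−0.10·log₂(0.10) = 0.3322
−0.19·log₂(0.19) = 0.4552
−0.21·log₂(0.21) = 0.4728
Sum ≈ 2.4438 → 2.444 bits.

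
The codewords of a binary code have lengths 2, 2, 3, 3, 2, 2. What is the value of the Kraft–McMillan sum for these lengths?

With common denominator 2^3 = 8: Σ 2^(−ℓᵢ) = 2/8 + 2/8 + 1/8 + 1/8 + 2/8 + 2/8 = 10/8 = 1.25.

1.25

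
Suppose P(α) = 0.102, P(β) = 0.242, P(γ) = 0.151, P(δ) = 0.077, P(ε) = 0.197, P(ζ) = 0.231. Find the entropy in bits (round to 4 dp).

2.4780 bits

H = −Σ pᵢ log₂ pᵢ.
−0.102·log₂(0.102) = 0.3359
−0.242·log₂(0.242) = 0.4954
−0.151·log₂(0.151) = 0.4118
−0.077·log₂(0.077) = 0.2848
−0.197·log₂(0.197) = 0.4617
−0.231·log₂(0.231) = 0.4883
Sum ≈ 2.4780 → 2.4780 bits.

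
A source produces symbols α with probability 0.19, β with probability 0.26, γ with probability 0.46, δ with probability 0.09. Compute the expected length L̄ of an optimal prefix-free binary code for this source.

Repeatedly combine the two least-probable nodes; the expected code length is the sum of the merged weights.
merge 9/100 + 19/100 → 7/25
merge 13/50 + 7/25 → 27/50
merge 23/50 + 27/50 → 1
L = 7/25 + 27/50 + 1 = 91/50 = 1.82 bits/symbol.

1.82 bits/symbol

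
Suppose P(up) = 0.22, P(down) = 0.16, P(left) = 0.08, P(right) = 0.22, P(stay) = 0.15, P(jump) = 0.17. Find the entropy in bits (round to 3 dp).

2.521 bits

H = −Σ pᵢ log₂ pᵢ.
−0.22·log₂(0.22) = 0.4806
−0.16·log₂(0.16) = 0.4230
−0.08·log₂(0.08) = 0.2915
−0.22·log₂(0.22) = 0.4806
−0.15·log₂(0.15) = 0.4105
−0.17·log₂(0.17) = 0.4346
Sum ≈ 2.5208 → 2.521 bits.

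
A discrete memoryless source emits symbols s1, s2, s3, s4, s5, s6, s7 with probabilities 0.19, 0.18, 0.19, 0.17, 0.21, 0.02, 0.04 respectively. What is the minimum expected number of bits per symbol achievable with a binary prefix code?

Repeatedly combine the two least-probable nodes; the expected code length is the sum of the merged weights.
merge 1/50 + 1/25 → 3/50
merge 3/50 + 17/100 → 23/100
merge 9/50 + 19/100 → 37/100
merge 19/100 + 21/100 → 2/5
merge 23/100 + 37/100 → 3/5
merge 2/5 + 3/5 → 1
L = 3/50 + 23/100 + 37/100 + 2/5 + 3/5 + 1 = 133/50 = 2.66 bits/symbol.

2.66 bits/symbol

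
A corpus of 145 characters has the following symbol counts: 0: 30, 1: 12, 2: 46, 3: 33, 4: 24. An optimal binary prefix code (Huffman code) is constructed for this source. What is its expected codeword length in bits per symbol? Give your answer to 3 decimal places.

Probabilities are the counts divided by 145.
Repeatedly combine the two least-probable nodes; the expected code length is the sum of the merged weights.
merge 12/145 + 24/145 → 36/145
merge 6/29 + 33/145 → 63/145
merge 36/145 + 46/145 → 82/145
merge 63/145 + 82/145 → 1
L = 36/145 + 63/145 + 82/145 + 1 = 326/145 ≈ 2.248 bits/symbol.

2.248 bits/symbol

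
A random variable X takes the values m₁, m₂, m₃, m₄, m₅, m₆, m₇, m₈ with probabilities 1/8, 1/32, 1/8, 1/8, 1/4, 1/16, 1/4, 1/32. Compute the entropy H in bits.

2.6875 bits

Each probability is a power of 1/2, so log₂(1/p) is an integer.
H = Σ p·log₂(1/p) = 1/8·3 + 1/32·5 + 1/8·3 + 1/8·3 + 1/4·2 + 1/16·4 + 1/4·2 + 1/32·5 = 2.6875 bits.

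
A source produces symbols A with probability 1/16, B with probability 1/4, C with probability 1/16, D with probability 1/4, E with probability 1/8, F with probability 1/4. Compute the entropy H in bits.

Each probability is a power of 1/2, so log₂(1/p) is an integer.
H = Σ p·log₂(1/p) = 1/16·4 + 1/4·2 + 1/16·4 + 1/4·2 + 1/8·3 + 1/4·2 = 2.375 bits.

2.375 bits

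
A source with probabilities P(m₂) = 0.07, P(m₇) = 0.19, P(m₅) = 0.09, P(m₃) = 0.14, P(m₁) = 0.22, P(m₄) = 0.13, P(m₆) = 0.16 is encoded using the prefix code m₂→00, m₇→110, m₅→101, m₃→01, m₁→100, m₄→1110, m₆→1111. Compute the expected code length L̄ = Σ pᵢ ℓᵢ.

3.08 bits/symbol

L̄ = Σ pᵢ·ℓᵢ = 0.07·2 + 0.19·3 + 0.09·3 + 0.14·2 + 0.22·3 + 0.13·4 + 0.16·4 = 3.08 bits/symbol.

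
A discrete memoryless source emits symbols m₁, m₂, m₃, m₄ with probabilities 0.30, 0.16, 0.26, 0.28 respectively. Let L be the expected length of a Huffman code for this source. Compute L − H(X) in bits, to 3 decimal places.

Entropy H = −Σ p log₂ p ≈ 1.9636 bits.
Huffman merges: 4/25+13/50→21/50; 7/25+3/10→29/50; 21/50+29/50→1. L = 2 ≈ 2.0000.
L − H = 2.0000 − 1.9636 = 0.036 bits.

0.036 bits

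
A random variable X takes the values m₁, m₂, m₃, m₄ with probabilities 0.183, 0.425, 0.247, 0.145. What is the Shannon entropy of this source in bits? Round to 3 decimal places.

H = −Σ pᵢ log₂ pᵢ.
−0.183·log₂(0.183) = 0.4484
−0.425·log₂(0.425) = 0.5246
−0.247·log₂(0.247) = 0.4983
−0.145·log₂(0.145) = 0.4040
Sum ≈ 1.8753 → 1.875 bits.

1.875 bits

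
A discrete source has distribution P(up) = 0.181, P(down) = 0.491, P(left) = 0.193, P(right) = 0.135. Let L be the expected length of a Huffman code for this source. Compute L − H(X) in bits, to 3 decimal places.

Entropy H = −Σ p log₂ p ≈ 1.7983 bits.
Huffman merges: 27/200+181/1000→79/250; 193/1000+79/250→509/1000; 491/1000+509/1000→1. L = 73/40 ≈ 1.8250.
L − H = 1.8250 − 1.7983 = 0.027 bits.

0.027 bits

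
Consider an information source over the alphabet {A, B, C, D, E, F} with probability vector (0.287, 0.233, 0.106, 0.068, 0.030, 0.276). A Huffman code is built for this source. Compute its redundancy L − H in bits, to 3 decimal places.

0.024 bits

Entropy H = −Σ p log₂ p ≈ 2.2778 bits.
Huffman merges: 3/100+17/250→49/500; 49/500+53/500→51/250; 51/250+233/1000→437/1000; 69/250+287/1000→563/1000; 437/1000+563/1000→1. L = 1151/500 ≈ 2.3020.
L − H = 2.3020 − 2.2778 = 0.024 bits.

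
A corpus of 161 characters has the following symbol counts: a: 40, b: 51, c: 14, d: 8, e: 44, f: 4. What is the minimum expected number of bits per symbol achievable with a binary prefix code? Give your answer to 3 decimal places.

Probabilities are the counts divided by 161.
Repeatedly combine the two least-probable nodes; the expected code length is the sum of the merged weights.
merge 4/161 + 8/161 → 12/161
merge 12/161 + 2/23 → 26/161
merge 26/161 + 40/161 → 66/161
merge 44/161 + 51/161 → 95/161
merge 66/161 + 95/161 → 1
L = 12/161 + 26/161 + 66/161 + 95/161 + 1 = 360/161 ≈ 2.236 bits/symbol.

2.236 bits/symbol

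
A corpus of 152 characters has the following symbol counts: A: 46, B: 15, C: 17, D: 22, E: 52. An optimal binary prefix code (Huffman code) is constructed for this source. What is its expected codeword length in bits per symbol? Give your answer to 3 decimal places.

2.211 bits/symbol

Probabilities are the counts divided by 152.
Repeatedly combine the two least-probable nodes; the expected code length is the sum of the merged weights.
merge 15/152 + 17/152 → 4/19
merge 11/76 + 4/19 → 27/76
merge 23/76 + 13/38 → 49/76
merge 27/76 + 49/76 → 1
L = 4/19 + 27/76 + 49/76 + 1 = 42/19 ≈ 2.211 bits/symbol.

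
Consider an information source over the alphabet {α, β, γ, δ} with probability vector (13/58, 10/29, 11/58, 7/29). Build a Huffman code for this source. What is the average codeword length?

Repeatedly combine the two least-probable nodes; the expected code length is the sum of the merged weights.
merge 11/58 + 13/58 → 12/29
merge 7/29 + 10/29 → 17/29
merge 12/29 + 17/29 → 1
L = 12/29 + 17/29 + 1 = 2 bits/symbol.

2 bits/symbol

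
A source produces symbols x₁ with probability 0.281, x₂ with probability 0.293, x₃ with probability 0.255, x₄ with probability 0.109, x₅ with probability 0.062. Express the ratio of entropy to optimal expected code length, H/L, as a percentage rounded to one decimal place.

98.3%

Entropy H = −Σ p log₂ p ≈ 2.1335 bits.
Huffman merges: 31/500+109/1000→171/1000; 171/1000+51/200→213/500; 281/1000+293/1000→287/500; 213/500+287/500→1. L = 2171/1000 ≈ 2.1710.
Efficiency = H/L = 2.1335/2.1710 = 98.3%.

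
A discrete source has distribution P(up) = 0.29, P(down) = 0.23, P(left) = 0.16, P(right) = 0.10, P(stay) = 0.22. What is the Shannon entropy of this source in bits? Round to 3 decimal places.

2.241 bits

H = −Σ pᵢ log₂ pᵢ.
−0.29·log₂(0.29) = 0.5179
−0.23·log₂(0.23) = 0.4877
−0.16·log₂(0.16) = 0.4230
−0.10·log₂(0.10) = 0.3322
−0.22·log₂(0.22) = 0.4806
Sum ≈ 2.2414 → 2.241 bits.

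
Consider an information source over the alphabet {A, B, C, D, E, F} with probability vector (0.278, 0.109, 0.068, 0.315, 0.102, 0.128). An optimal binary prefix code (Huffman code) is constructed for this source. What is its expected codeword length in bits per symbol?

2.407 bits/symbol

Repeatedly combine the two least-probable nodes; the expected code length is the sum of the merged weights.
merge 17/250 + 51/500 → 17/100
merge 109/1000 + 16/125 → 237/1000
merge 17/100 + 237/1000 → 407/1000
merge 139/500 + 63/200 → 593/1000
merge 407/1000 + 593/1000 → 1
L = 17/100 + 237/1000 + 407/1000 + 593/1000 + 1 = 2407/1000 = 2.407 bits/symbol.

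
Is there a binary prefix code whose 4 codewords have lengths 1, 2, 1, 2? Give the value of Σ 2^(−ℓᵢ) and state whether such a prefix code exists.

1.5; no

With common denominator 2^2 = 4: Σ 2^(−ℓᵢ) = 2/4 + 1/4 + 2/4 + 1/4 = 6/4 = 1.5.
Kraft's inequality requires Σ ≤ 1; here Σ = 1.5 > 1, so no such prefix code exists.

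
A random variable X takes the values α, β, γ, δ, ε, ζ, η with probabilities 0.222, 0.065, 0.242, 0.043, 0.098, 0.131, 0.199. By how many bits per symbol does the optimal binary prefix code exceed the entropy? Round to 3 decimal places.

Entropy H = −Σ p log₂ p ≈ 2.6050 bits.
Huffman merges: 43/1000+13/200→27/250; 49/500+27/250→103/500; 131/1000+199/1000→33/100; 103/500+111/500→107/250; 121/500+33/100→143/250; 107/250+143/250→1. L = 661/250 ≈ 2.6440.
L − H = 2.6440 − 2.6050 = 0.039 bits.

0.039 bits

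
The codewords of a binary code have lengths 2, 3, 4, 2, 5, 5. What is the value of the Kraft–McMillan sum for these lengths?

With common denominator 2^5 = 32: Σ 2^(−ℓᵢ) = 8/32 + 4/32 + 2/32 + 8/32 + 1/32 + 1/32 = 24/32 = 0.75.

0.75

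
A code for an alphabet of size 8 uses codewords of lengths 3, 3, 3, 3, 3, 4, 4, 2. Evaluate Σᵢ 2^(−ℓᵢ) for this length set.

1

With common denominator 2^4 = 16: Σ 2^(−ℓᵢ) = 2/16 + 2/16 + 2/16 + 2/16 + 2/16 + 1/16 + 1/16 + 4/16 = 16/16 = 1.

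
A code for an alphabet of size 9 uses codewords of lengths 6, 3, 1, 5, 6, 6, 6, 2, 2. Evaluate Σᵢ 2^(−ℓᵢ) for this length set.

1.21875

With common denominator 2^6 = 64: Σ 2^(−ℓᵢ) = 1/64 + 8/64 + 32/64 + 2/64 + 1/64 + 1/64 + 1/64 + 16/64 + 16/64 = 78/64 = 1.21875.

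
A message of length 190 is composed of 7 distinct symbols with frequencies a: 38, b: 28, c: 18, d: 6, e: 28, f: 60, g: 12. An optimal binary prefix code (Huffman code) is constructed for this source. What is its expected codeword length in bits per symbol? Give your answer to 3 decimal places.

Probabilities are the counts divided by 190.
Repeatedly combine the two least-probable nodes; the expected code length is the sum of the merged weights.
merge 3/95 + 6/95 → 9/95
merge 9/95 + 9/95 → 18/95
merge 14/95 + 14/95 → 28/95
merge 18/95 + 1/5 → 37/95
merge 28/95 + 6/19 → 58/95
merge 37/95 + 58/95 → 1
L = 9/95 + 18/95 + 28/95 + 37/95 + 58/95 + 1 = 49/19 ≈ 2.579 bits/symbol.

2.579 bits/symbol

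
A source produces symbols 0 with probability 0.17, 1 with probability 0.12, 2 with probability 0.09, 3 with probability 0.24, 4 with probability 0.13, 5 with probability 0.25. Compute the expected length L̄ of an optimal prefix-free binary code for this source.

2.51 bits/symbol

Repeatedly combine the two least-probable nodes; the expected code length is the sum of the merged weights.
merge 9/100 + 3/25 → 21/100
merge 13/100 + 17/100 → 3/10
merge 21/100 + 6/25 → 9/20
merge 1/4 + 3/10 → 11/20
merge 9/20 + 11/20 → 1
L = 21/100 + 3/10 + 9/20 + 11/20 + 1 = 251/100 = 2.51 bits/symbol.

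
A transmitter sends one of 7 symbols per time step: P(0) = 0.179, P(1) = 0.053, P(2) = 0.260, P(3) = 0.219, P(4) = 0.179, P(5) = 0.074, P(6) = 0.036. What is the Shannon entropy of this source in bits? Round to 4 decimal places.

H = −Σ pᵢ log₂ pᵢ.
−0.179·log₂(0.179) = 0.4443
−0.053·log₂(0.053) = 0.2246
−0.260·log₂(0.260) = 0.5053
−0.219·log₂(0.219) = 0.4798
−0.179·log₂(0.179) = 0.4443
−0.074·log₂(0.074) = 0.2780
−0.036·log₂(0.036) = 0.1727
Sum ≈ 2.5489 → 2.5489 bits.

2.5489 bits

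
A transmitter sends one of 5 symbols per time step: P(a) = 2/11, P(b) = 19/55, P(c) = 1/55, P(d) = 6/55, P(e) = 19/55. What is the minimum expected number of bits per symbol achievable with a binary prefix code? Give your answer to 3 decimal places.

Repeatedly combine the two least-probable nodes; the expected code length is the sum of the merged weights.
merge 1/55 + 6/55 → 7/55
merge 7/55 + 2/11 → 17/55
merge 17/55 + 19/55 → 36/55
merge 19/55 + 36/55 → 1
L = 7/55 + 17/55 + 36/55 + 1 = 23/11 ≈ 2.091 bits/symbol.

2.091 bits/symbol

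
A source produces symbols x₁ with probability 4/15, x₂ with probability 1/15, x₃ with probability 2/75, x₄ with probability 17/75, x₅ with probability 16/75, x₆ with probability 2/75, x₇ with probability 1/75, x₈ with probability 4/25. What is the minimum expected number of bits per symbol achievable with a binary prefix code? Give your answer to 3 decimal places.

2.533 bits/symbol

Repeatedly combine the two least-probable nodes; the expected code length is the sum of the merged weights.
merge 1/75 + 2/75 → 1/25
merge 2/75 + 1/25 → 1/15
merge 1/15 + 1/15 → 2/15
merge 2/15 + 4/25 → 22/75
merge 16/75 + 17/75 → 11/25
merge 4/15 + 22/75 → 14/25
merge 11/25 + 14/25 → 1
L = 1/25 + 1/15 + 2/15 + 22/75 + 11/25 + 14/25 + 1 = 38/15 ≈ 2.533 bits/symbol.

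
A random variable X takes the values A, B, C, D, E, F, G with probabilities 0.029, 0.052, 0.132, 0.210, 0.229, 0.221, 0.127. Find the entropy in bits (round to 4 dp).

2.5748 bits

H = −Σ pᵢ log₂ pᵢ.
−0.029·log₂(0.029) = 0.1481
−0.052·log₂(0.052) = 0.2218
−0.132·log₂(0.132) = 0.3856
−0.210·log₂(0.210) = 0.4728
−0.229·log₂(0.229) = 0.4870
−0.221·log₂(0.221) = 0.4813
−0.127·log₂(0.127) = 0.3781
Sum ≈ 2.5748 → 2.5748 bits.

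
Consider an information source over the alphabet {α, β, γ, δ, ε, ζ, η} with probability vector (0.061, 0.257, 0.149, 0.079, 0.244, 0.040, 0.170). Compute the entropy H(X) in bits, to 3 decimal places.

2.565 bits

H = −Σ pᵢ log₂ pᵢ.
−0.061·log₂(0.061) = 0.2461
−0.257·log₂(0.257) = 0.5038
−0.149·log₂(0.149) = 0.4092
−0.079·log₂(0.079) = 0.2893
−0.244·log₂(0.244) = 0.4966
−0.040·log₂(0.040) = 0.1858
−0.170·log₂(0.170) = 0.4346
Sum ≈ 2.5653 → 2.565 bits.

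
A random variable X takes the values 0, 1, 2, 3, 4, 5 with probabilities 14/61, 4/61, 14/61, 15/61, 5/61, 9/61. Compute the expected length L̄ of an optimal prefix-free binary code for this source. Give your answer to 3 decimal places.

Repeatedly combine the two least-probable nodes; the expected code length is the sum of the merged weights.
merge 4/61 + 5/61 → 9/61
merge 9/61 + 9/61 → 18/61
merge 14/61 + 14/61 → 28/61
merge 15/61 + 18/61 → 33/61
merge 28/61 + 33/61 → 1
L = 9/61 + 18/61 + 28/61 + 33/61 + 1 = 149/61 ≈ 2.443 bits/symbol.

2.443 bits/symbol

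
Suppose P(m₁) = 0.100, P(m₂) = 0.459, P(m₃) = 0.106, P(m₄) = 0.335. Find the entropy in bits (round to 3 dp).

H = −Σ pᵢ log₂ pᵢ.
−0.100·log₂(0.100) = 0.3322
−0.459·log₂(0.459) = 0.5157
−0.106·log₂(0.106) = 0.3432
−0.335·log₂(0.335) = 0.5286
Sum ≈ 1.7196 → 1.720 bits.

1.720 bits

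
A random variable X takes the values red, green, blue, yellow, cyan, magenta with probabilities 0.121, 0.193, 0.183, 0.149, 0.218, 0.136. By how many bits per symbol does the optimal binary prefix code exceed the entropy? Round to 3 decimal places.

Entropy H = −Σ p log₂ p ≈ 2.5549 bits.
Huffman merges: 121/1000+17/125→257/1000; 149/1000+183/1000→83/250; 193/1000+109/500→411/1000; 257/1000+83/250→589/1000; 411/1000+589/1000→1. L = 2589/1000 ≈ 2.5890.
L − H = 2.5890 − 2.5549 = 0.034 bits.

0.034 bits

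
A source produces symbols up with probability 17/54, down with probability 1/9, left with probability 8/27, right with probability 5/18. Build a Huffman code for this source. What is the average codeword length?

Repeatedly combine the two least-probable nodes; the expected code length is the sum of the merged weights.
merge 1/9 + 5/18 → 7/18
merge 8/27 + 17/54 → 11/18
merge 7/18 + 11/18 → 1
L = 7/18 + 11/18 + 1 = 2 bits/symbol.

2 bits/symbol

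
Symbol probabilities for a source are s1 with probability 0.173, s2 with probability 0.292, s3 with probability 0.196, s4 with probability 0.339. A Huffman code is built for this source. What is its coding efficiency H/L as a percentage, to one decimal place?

97.3%

Entropy H = −Σ p log₂ p ≈ 1.9463 bits.
Huffman merges: 173/1000+49/250→369/1000; 73/250+339/1000→631/1000; 369/1000+631/1000→1. L = 2 ≈ 2.0000.
Efficiency = H/L = 1.9463/2.0000 = 97.3%.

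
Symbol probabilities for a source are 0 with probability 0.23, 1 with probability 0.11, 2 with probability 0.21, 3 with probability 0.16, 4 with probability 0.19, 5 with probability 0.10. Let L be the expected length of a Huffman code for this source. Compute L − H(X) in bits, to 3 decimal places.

Entropy H = −Σ p log₂ p ≈ 2.5212 bits.
Huffman merges: 1/10+11/100→21/100; 4/25+19/100→7/20; 21/100+21/100→21/50; 23/100+7/20→29/50; 21/50+29/50→1. L = 64/25 ≈ 2.5600.
L − H = 2.5600 − 2.5212 = 0.039 bits.

0.039 bits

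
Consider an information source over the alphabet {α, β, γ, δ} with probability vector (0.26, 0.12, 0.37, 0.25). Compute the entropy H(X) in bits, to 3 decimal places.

H = −Σ pᵢ log₂ pᵢ.
−0.26·log₂(0.26) = 0.5053
−0.12·log₂(0.12) = 0.3671
−0.37·log₂(0.37) = 0.5307
−0.25·log₂(0.25) = 0.5000
Sum ≈ 1.9031 → 1.903 bits.

1.903 bits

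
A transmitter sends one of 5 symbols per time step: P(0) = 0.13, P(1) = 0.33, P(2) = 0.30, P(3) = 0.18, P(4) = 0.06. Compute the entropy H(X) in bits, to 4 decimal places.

H = −Σ pᵢ log₂ pᵢ.
−0.13·log₂(0.13) = 0.3826
−0.33·log₂(0.33) = 0.5278
−0.30·log₂(0.30) = 0.5211
−0.18·log₂(0.18) = 0.4453
−0.06·log₂(0.06) = 0.2435
Sum ≈ 2.1204 → 2.1204 bits.

2.1204 bits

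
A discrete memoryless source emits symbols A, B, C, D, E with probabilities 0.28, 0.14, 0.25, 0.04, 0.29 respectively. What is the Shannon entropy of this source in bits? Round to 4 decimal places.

2.1150 bits

H = −Σ pᵢ log₂ pᵢ.
−0.28·log₂(0.28) = 0.5142
−0.14·log₂(0.14) = 0.3971
−0.25·log₂(0.25) = 0.5000
−0.04·log₂(0.04) = 0.1858
−0.29·log₂(0.29) = 0.5179
Sum ≈ 2.1150 → 2.1150 bits.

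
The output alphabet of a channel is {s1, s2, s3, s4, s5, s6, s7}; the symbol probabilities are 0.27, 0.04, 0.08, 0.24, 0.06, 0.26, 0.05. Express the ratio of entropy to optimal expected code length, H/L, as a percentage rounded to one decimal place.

Entropy H = −Σ p log₂ p ≈ 2.4463 bits.
Huffman merges: 1/25+1/20→9/100; 3/50+2/25→7/50; 9/100+7/50→23/100; 23/100+6/25→47/100; 13/50+27/100→53/100; 47/100+53/100→1. L = 123/50 ≈ 2.4600.
Efficiency = H/L = 2.4463/2.4600 = 99.4%.

99.4%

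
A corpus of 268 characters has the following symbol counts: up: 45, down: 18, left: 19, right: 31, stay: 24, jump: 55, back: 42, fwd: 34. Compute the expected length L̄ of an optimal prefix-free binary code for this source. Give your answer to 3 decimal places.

2.933 bits/symbol

Probabilities are the counts divided by 268.
Repeatedly combine the two least-probable nodes; the expected code length is the sum of the merged weights.
merge 9/134 + 19/268 → 37/268
merge 6/67 + 31/268 → 55/268
merge 17/134 + 37/268 → 71/268
merge 21/134 + 45/268 → 87/268
merge 55/268 + 55/268 → 55/134
merge 71/268 + 87/268 → 79/134
merge 55/134 + 79/134 → 1
L = 37/268 + 55/268 + 71/268 + 87/268 + 55/134 + 79/134 + 1 = 393/134 ≈ 2.933 bits/symbol.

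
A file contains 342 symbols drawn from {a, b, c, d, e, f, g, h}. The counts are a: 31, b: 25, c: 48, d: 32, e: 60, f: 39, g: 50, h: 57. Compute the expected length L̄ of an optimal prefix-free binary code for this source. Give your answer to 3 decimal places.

2.988 bits/symbol

Probabilities are the counts divided by 342.
Repeatedly combine the two least-probable nodes; the expected code length is the sum of the merged weights.
merge 25/342 + 31/342 → 28/171
merge 16/171 + 13/114 → 71/342
merge 8/57 + 25/171 → 49/171
merge 28/171 + 1/6 → 113/342
merge 10/57 + 71/342 → 131/342
merge 49/171 + 113/342 → 211/342
merge 131/342 + 211/342 → 1
L = 28/171 + 71/342 + 49/171 + 113/342 + 131/342 + 211/342 + 1 = 511/171 ≈ 2.988 bits/symbol.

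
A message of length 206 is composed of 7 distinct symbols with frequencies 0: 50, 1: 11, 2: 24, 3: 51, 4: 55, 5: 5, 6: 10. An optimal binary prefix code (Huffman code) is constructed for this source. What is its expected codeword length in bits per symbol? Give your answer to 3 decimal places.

Probabilities are the counts divided by 206.
Repeatedly combine the two least-probable nodes; the expected code length is the sum of the merged weights.
merge 5/206 + 5/103 → 15/206
merge 11/206 + 15/206 → 13/103
merge 12/103 + 13/103 → 25/103
merge 25/103 + 25/103 → 50/103
merge 51/206 + 55/206 → 53/103
merge 50/103 + 53/103 → 1
L = 15/206 + 13/103 + 25/103 + 50/103 + 53/103 + 1 = 503/206 ≈ 2.442 bits/symbol.

2.442 bits/symbol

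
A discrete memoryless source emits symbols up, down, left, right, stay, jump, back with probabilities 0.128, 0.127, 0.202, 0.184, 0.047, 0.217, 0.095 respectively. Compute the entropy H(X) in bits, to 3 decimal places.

H = −Σ pᵢ log₂ pᵢ.
−0.128·log₂(0.128) = 0.3796
−0.127·log₂(0.127) = 0.3781
−0.202·log₂(0.202) = 0.4661
−0.184·log₂(0.184) = 0.4494
−0.047·log₂(0.047) = 0.2073
−0.217·log₂(0.217) = 0.4783
−0.095·log₂(0.095) = 0.3226
Sum ≈ 2.6815 → 2.681 bits.

2.681 bits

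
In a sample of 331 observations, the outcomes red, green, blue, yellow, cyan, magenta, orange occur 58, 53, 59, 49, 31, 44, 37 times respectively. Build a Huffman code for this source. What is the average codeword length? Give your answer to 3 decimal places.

2.822 bits/symbol

Probabilities are the counts divided by 331.
Repeatedly combine the two least-probable nodes; the expected code length is the sum of the merged weights.
merge 31/331 + 37/331 → 68/331
merge 44/331 + 49/331 → 93/331
merge 53/331 + 58/331 → 111/331
merge 59/331 + 68/331 → 127/331
merge 93/331 + 111/331 → 204/331
merge 127/331 + 204/331 → 1
L = 68/331 + 93/331 + 111/331 + 127/331 + 204/331 + 1 = 934/331 ≈ 2.822 bits/symbol.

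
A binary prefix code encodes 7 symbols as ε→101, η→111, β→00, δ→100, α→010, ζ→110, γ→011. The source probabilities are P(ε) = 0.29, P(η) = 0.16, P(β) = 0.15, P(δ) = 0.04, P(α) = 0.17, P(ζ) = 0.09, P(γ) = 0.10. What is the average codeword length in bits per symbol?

2.85 bits/symbol

L̄ = Σ pᵢ·ℓᵢ = 0.29·3 + 0.16·3 + 0.15·2 + 0.04·3 + 0.17·3 + 0.09·3 + 0.10·3 = 2.85 bits/symbol.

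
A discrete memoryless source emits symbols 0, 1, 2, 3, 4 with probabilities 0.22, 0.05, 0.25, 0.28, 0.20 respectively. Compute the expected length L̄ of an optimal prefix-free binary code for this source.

2.25 bits/symbol

Repeatedly combine the two least-probable nodes; the expected code length is the sum of the merged weights.
merge 1/20 + 1/5 → 1/4
merge 11/50 + 1/4 → 47/100
merge 1/4 + 7/25 → 53/100
merge 47/100 + 53/100 → 1
L = 1/4 + 47/100 + 53/100 + 1 = 9/4 = 2.25 bits/symbol.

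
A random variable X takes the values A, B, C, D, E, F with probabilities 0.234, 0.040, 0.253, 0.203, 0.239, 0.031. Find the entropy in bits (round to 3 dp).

2.294 bits

H = −Σ pᵢ log₂ pᵢ.
−0.234·log₂(0.234) = 0.4903
−0.040·log₂(0.040) = 0.1858
−0.253·log₂(0.253) = 0.5016
−0.203·log₂(0.203) = 0.4670
−0.239·log₂(0.239) = 0.4935
−0.031·log₂(0.031) = 0.1554
Sum ≈ 2.2936 → 2.294 bits.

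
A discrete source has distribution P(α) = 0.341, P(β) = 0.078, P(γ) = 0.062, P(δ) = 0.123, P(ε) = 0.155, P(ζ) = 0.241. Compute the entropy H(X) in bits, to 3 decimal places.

H = −Σ pᵢ log₂ pᵢ.
−0.341·log₂(0.341) = 0.5293
−0.078·log₂(0.078) = 0.2871
−0.062·log₂(0.062) = 0.2487
−0.123·log₂(0.123) = 0.3719
−0.155·log₂(0.155) = 0.4169
−0.241·log₂(0.241) = 0.4947
Sum ≈ 2.3486 → 2.349 bits.

2.349 bits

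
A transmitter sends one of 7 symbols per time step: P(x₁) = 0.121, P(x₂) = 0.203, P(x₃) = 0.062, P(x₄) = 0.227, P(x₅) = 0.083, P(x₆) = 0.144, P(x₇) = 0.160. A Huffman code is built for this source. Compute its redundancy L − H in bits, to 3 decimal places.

0.021 bits

Entropy H = −Σ p log₂ p ≈ 2.6936 bits.
Huffman merges: 31/500+83/1000→29/200; 121/1000+18/125→53/200; 29/200+4/25→61/200; 203/1000+227/1000→43/100; 53/200+61/200→57/100; 43/100+57/100→1. L = 543/200 ≈ 2.7150.
L − H = 2.7150 − 2.6936 = 0.021 bits.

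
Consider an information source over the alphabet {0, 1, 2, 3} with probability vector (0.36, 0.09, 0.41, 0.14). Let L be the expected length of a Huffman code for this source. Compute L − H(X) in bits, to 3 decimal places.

Entropy H = −Σ p log₂ p ≈ 1.7678 bits.
Huffman merges: 9/100+7/50→23/100; 23/100+9/25→59/100; 41/100+59/100→1. L = 91/50 ≈ 1.8200.
L − H = 1.8200 − 1.7678 = 0.052 bits.

0.052 bits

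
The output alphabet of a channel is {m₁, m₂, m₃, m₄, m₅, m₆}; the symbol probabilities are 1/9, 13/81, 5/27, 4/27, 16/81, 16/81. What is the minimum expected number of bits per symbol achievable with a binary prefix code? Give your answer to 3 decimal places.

Repeatedly combine the two least-probable nodes; the expected code length is the sum of the merged weights.
merge 1/9 + 4/27 → 7/27
merge 13/81 + 5/27 → 28/81
merge 16/81 + 16/81 → 32/81
merge 7/27 + 28/81 → 49/81
merge 32/81 + 49/81 → 1
L = 7/27 + 28/81 + 32/81 + 49/81 + 1 = 211/81 ≈ 2.605 bits/symbol.

2.605 bits/symbol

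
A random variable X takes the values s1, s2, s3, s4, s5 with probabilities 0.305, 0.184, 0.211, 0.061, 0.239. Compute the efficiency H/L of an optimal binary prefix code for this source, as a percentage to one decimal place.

Entropy H = −Σ p log₂ p ≈ 2.1852 bits.
Huffman merges: 61/1000+23/125→49/200; 211/1000+239/1000→9/20; 49/200+61/200→11/20; 9/20+11/20→1. L = 449/200 ≈ 2.2450.
Efficiency = H/L = 2.1852/2.2450 = 97.3%.

97.3%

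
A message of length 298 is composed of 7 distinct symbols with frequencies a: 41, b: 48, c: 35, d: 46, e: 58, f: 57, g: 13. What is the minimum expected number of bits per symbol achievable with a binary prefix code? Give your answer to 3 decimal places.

Probabilities are the counts divided by 298.
Repeatedly combine the two least-probable nodes; the expected code length is the sum of the merged weights.
merge 13/298 + 35/298 → 24/149
merge 41/298 + 23/149 → 87/298
merge 24/149 + 24/149 → 48/149
merge 57/298 + 29/149 → 115/298
merge 87/298 + 48/149 → 183/298
merge 115/298 + 183/298 → 1
L = 24/149 + 87/298 + 48/149 + 115/298 + 183/298 + 1 = 827/298 ≈ 2.775 bits/symbol.

2.775 bits/symbol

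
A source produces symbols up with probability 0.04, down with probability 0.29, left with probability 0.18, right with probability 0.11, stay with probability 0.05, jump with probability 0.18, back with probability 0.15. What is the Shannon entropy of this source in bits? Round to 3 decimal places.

H = −Σ pᵢ log₂ pᵢ.
−0.04·log₂(0.04) = 0.1858
−0.29·log₂(0.29) = 0.5179
−0.18·log₂(0.18) = 0.4453
−0.11·log₂(0.11) = 0.3503
−0.05·log₂(0.05) = 0.2161
−0.18·log₂(0.18) = 0.4453
−0.15·log₂(0.15) = 0.4105
Sum ≈ 2.5712 → 2.571 bits.

2.571 bits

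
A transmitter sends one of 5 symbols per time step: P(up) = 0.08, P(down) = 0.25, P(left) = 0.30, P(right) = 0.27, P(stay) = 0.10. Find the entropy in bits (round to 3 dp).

2.155 bits

H = −Σ pᵢ log₂ pᵢ.
−0.08·log₂(0.08) = 0.2915
−0.25·log₂(0.25) = 0.5000
−0.30·log₂(0.30) = 0.5211
−0.27·log₂(0.27) = 0.5100
−0.10·log₂(0.10) = 0.3322
Sum ≈ 2.1548 → 2.155 bits.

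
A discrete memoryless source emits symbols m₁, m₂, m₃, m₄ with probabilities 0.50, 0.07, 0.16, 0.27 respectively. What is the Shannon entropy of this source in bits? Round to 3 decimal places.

H = −Σ pᵢ log₂ pᵢ.
−0.50·log₂(0.50) = 0.5000
−0.07·log₂(0.07) = 0.2686
−0.16·log₂(0.16) = 0.4230
−0.27·log₂(0.27) = 0.5100
Sum ≈ 1.7016 → 1.702 bits.

1.702 bits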